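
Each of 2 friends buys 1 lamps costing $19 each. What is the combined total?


Cost per person:
1 x $19 = $19
Group total:
2 x $19 = $38

$38


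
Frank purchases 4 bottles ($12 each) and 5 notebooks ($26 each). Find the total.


Cost of bottles:
4 x $12 = $48
Cost of notebooks:
5 x $26 = $130
Add both:
$48 + $130 = $178

$178


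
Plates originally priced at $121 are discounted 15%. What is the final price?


Calculate the discount amount:
15% of $121 = $18.15
Subtract from original:
$121 - $18.15 = $102.85

$102.85


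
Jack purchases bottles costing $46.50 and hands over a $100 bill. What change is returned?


Start with the amount paid:
$100
Subtract the price:
$100 - $46.50 = $53.50

$53.50


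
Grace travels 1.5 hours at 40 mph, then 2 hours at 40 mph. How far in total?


Leg 1 distance:
40 x 1.5 = 60 miles
Leg 2 distance:
40 x 2 = 80 miles
Total distance:
60 + 80 = 140 miles

140 miles


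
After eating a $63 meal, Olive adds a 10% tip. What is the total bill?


Calculate the tip:
10% of $63 = $6.30
Add tip to meal cost:
$63 + $6.30 = $69.30

$69.30


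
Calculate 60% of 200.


Convert percentage to decimal:
60% = 0.6
Multiply:
200 x 0.6 = 120

120


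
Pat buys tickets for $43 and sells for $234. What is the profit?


Selling price = $234
Cost price = $43
Profit = selling price - cost price:
Profit = $234 - $43 = $191

$191


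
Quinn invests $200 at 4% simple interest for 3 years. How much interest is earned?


Use the formula I = P x R x T / 100
P x R x T = 200 x 4 x 3 = 2400
I = 2400 / 100 = $24

$24


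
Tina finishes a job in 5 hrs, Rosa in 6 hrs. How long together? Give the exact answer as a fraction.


Tina's rate: 1/5 of the job per hour
Rosa's rate: 1/6 of the job per hour
Combined rate: 1/5 + 1/6 = 11/30 per hour
Time = 1 / (11/30) = 30/11 hours (≈ 2.73 hours)

30/11 hours


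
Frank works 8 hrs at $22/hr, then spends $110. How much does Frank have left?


Calculate earnings:
8 x $22 = $176
Subtract spending:
$176 - $110 = $66

$66


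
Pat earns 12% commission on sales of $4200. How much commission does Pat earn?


Convert rate to decimal:
12% = 0.12
Multiply by sales:
$4200 x 0.12 = $504

$504


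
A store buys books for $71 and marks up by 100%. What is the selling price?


Calculate the markup amount:
100% of $71 = $71
Add to cost:
$71 + $71 = $142

$142


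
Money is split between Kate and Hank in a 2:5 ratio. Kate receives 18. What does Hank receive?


Find the multiplier:
18 / 2 = 9
Apply to Hank's share:
5 x 9 = 45

45


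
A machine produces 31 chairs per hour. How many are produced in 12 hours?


Production rate: 31 chairs per hour
Time: 12 hours
Total: 31 x 12 = 372 chairs

372 chairs


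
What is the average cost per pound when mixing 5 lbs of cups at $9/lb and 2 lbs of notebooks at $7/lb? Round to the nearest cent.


Cost of cups:
5 x $9 = $45
Cost of notebooks:
2 x $7 = $14
Total cost: $45 + $14 = $59
Total weight: 7 lbs
Average: $59 / 7 = $8.4285... ≈ $8.43/lb

$8.43/lb


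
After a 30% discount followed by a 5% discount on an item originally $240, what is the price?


First discount:
30% of $240 = $72
Price after first discount:
$240 - $72 = $168
Second discount:
5% of $168 = $8.40
Final price:
$168 - $8.40 = $159.60

$159.60


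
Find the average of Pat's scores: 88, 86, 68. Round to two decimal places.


Add the scores:
88 + 86 + 68 = 242
Divide by the number of tests:
242 / 3 = 80.6666... ≈ 80.67

80.67


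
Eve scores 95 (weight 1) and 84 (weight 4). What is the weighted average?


Weighted sum:
1 x 95 + 4 x 84 = 431
Total weight:
1 + 4 = 5
Weighted average:
431 / 5 = 86.2

86.2


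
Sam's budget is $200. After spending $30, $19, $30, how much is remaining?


Add up expenses:
$30 + $19 + $30 = $79
Subtract from budget:
$200 - $79 = $121

$121


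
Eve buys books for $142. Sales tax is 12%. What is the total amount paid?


Calculate the tax:
12% of $142 = $17.04
Add tax to price:
$142 + $17.04 = $159.04

$159.04


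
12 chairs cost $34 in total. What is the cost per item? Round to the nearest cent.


Total cost: $34
Number of items: 12
Unit price: $34 / 12 = $2.8333... ≈ $2.83

$2.83


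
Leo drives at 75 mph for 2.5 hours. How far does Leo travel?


Use the formula: distance = speed x time
Speed = 75 mph, Time = 2.5 hours
75 x 2.5 = 187.5 miles

187.5 miles


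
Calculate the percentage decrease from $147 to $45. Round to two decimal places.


Find the absolute change:
|45 - 147| = 102
Divide by original and multiply by 100:
102 / 147 x 100 = 69.3877...% ≈ 69.39%

69.39%


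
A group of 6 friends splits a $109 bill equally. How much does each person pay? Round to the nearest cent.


Total bill: $109
Number of people: 6
Each pays: $109 / 6 = $18.1666... ≈ $18.17

$18.17


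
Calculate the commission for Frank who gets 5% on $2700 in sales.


Convert rate to decimal:
5% = 0.05
Multiply by sales:
$2700 x 0.05 = $135

$135


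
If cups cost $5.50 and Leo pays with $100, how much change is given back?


Start with the amount paid:
$100
Subtract the price:
$100 - $5.50 = $94.50

$94.50


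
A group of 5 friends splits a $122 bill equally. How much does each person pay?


Total bill: $122
Number of people: 5
Each pays: $122 / 5 = $24.40

$24.40


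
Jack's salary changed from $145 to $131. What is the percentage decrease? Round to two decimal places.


Find the absolute change:
|131 - 145| = 14
Divide by original and multiply by 100:
14 / 145 x 100 = 9.6551...% ≈ 9.66%

9.66%


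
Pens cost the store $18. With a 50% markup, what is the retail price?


Calculate the markup amount:
50% of $18 = $9
Add to cost:
$18 + $9 = $27

$27


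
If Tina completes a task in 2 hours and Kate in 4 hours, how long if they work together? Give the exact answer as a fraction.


Tina's rate: 1/2 of the job per hour
Kate's rate: 1/4 of the job per hour
Combined rate: 1/2 + 1/4 = 3/4 per hour
Time = 1 / (3/4) = 4/3 hours (≈ 1.33 hours)

4/3 hours


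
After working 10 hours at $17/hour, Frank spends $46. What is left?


Calculate earnings:
10 x $17 = $170
Subtract spending:
$170 - $46 = $124

$124


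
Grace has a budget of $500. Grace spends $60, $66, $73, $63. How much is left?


Add up expenses:
$60 + $66 + $73 + $63 = $262
Subtract from budget:
$500 - $262 = $238

$238


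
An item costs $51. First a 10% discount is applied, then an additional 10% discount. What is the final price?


First discount:
10% of $51 = $5.10
Price after first discount:
$51 - $5.10 = $45.90
Second discount:
10% of $45.90 = $4.59
Final price:
$45.90 - $4.59 = $41.31

$41.31


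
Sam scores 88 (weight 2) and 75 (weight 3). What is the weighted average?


Weighted sum:
2 x 88 + 3 x 75 = 401
Total weight:
2 + 3 = 5
Weighted average:
401 / 5 = 80.2

80.2


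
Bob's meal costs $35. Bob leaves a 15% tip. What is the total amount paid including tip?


Calculate the tip:
15% of $35 = $5.25
Add tip to meal cost:
$35 + $5.25 = $40.25

$40.25


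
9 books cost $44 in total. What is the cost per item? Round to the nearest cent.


Total cost: $44
Number of items: 9
Unit price: $44 / 9 = $4.8888... ≈ $4.89

$4.89


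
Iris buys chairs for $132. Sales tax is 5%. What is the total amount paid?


Calculate the tax:
5% of $132 = $6.60
Add tax to price:
$132 + $6.60 = $138.60

$138.60


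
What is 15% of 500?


Convert percentage to decimal:
15% = 0.15
Multiply:
500 x 0.15 = 75

75


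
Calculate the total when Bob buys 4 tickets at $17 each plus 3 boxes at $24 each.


Cost of tickets:
4 x $17 = $68
Cost of boxes:
3 x $24 = $72
Add both:
$68 + $72 = $140

$140


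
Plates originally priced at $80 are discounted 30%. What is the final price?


Calculate the discount amount:
30% of $80 = $24
Subtract from original:
$80 - $24 = $56

$56


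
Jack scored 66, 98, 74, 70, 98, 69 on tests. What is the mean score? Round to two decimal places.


Add the scores:
66 + 98 + 74 + 70 + 98 + 69 = 475
Divide by the number of tests:
475 / 6 = 79.1666... ≈ 79.17

79.17


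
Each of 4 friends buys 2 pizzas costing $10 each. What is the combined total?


Cost per person:
2 x $10 = $20
Group total:
4 x $20 = $80

$80


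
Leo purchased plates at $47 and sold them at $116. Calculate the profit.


Selling price = $116
Cost price = $47
Profit = selling price - cost price:
Profit = $116 - $47 = $69

$69


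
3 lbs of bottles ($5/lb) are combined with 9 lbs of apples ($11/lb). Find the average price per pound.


Cost of bottles:
3 x $5 = $15
Cost of apples:
9 x $11 = $99
Total cost: $15 + $99 = $114
Total weight: 12 lbs
Average: $114 / 12 = $9.50/lb

$9.50/lb


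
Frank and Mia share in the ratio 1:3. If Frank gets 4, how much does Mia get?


Find the multiplier:
4 / 1 = 4
Apply to Mia's share:
3 x 4 = 12

12


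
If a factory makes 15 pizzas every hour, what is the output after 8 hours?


Production rate: 15 pizzas per hour
Time: 8 hours
Total: 15 x 8 = 120 pizzas

120 pizzas


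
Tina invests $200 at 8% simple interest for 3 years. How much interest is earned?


Use the formula I = P x R x T / 100
P x R x T = 200 x 8 x 3 = 4800
I = 4800 / 100 = $48

$48


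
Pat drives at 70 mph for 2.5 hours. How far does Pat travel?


Use the formula: distance = speed x time
Speed = 70 mph, Time = 2.5 hours
70 x 2.5 = 175 miles

175 miles


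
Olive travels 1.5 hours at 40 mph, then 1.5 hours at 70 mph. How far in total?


Leg 1 distance:
40 x 1.5 = 60 miles
Leg 2 distance:
70 x 1.5 = 105 miles
Total distance:
60 + 105 = 165 miles

165 miles


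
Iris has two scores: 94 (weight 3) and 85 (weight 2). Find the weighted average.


Weighted sum:
3 x 94 + 2 x 85 = 452
Total weight:
3 + 2 = 5
Weighted average:
452 / 5 = 90.4

90.4


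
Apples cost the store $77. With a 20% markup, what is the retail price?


Calculate the markup amount:
20% of $77 = $15.40
Add to cost:
$77 + $15.40 = $92.40

$92.40


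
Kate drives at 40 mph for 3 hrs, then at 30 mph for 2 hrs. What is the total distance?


Leg 1 distance:
40 x 3 = 120 miles
Leg 2 distance:
30 x 2 = 60 miles
Total distance:
120 + 60 = 180 miles

180 miles


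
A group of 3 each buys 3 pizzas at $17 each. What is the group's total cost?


Cost per person:
3 x $17 = $51
Group total:
3 x $51 = $153

$153


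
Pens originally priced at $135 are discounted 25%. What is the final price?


Calculate the discount amount:
25% of $135 = $33.75
Subtract from original:
$135 - $33.75 = $101.25

$101.25


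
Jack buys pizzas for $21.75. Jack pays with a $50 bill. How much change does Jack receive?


Start with the amount paid:
$50
Subtract the price:
$50 - $21.75 = $28.25

$28.25


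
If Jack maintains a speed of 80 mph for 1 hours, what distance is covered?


Use the formula: distance = speed x time
Speed = 80 mph, Time = 1 hours
80 x 1 = 80 miles

80 miles


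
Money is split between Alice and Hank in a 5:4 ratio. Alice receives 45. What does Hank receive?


Find the multiplier:
45 / 5 = 9
Apply to Hank's share:
4 x 9 = 36

36


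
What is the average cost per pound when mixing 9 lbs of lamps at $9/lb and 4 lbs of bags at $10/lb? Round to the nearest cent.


Cost of lamps:
9 x $9 = $81
Cost of bags:
4 x $10 = $40
Total cost: $81 + $40 = $121
Total weight: 13 lbs
Average: $121 / 13 = $9.3076... ≈ $9.31/lb

$9.31/lb


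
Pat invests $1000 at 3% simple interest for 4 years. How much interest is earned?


Use the formula I = P x R x T / 100
P x R x T = 1000 x 3 x 4 = 12000
I = 12000 / 100 = $120

$120


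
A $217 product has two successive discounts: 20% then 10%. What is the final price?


First discount:
20% of $217 = $43.40
Price after first discount:
$217 - $43.40 = $173.60
Second discount:
10% of $173.60 = $17.36
Final price:
$173.60 - $17.36 = $156.24

$156.24


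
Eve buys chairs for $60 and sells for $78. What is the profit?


Selling price = $78
Cost price = $60
Profit = selling price - cost price:
Profit = $78 - $60 = $18

$18


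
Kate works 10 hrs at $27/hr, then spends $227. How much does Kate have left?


Calculate earnings:
10 x $27 = $270
Subtract spending:
$270 - $227 = $43

$43


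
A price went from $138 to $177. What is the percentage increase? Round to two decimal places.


Find the absolute change:
|177 - 138| = 39
Divide by original and multiply by 100:
39 / 138 x 100 = 28.2608...% ≈ 28.26%

28.26%


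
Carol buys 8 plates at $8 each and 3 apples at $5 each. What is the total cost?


Cost of plates:
8 x $8 = $64
Cost of apples:
3 x $5 = $15
Add both:
$64 + $15 = $79

$79


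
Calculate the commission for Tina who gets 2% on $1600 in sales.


Convert rate to decimal:
2% = 0.02
Multiply by sales:
$1600 x 0.02 = $32

$32


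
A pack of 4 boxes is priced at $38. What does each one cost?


Total cost: $38
Number of items: 4
Unit price: $38 / 4 = $9.50

$9.50


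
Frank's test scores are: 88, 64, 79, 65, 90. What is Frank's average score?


Add the scores:
88 + 64 + 79 + 65 + 90 = 386
Divide by the number of tests:
386 / 5 = 77.2

77.2


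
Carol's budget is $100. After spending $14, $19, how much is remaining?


Add up expenses:
$14 + $19 = $33
Subtract from budget:
$100 - $33 = $67

$67


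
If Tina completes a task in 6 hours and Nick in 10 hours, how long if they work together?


Tina's rate: 1/6 of the job per hour
Nick's rate: 1/10 of the job per hour
Combined rate: 1/6 + 1/10 = 4/15 per hour
Time = 1 / (4/15) = 15/4 = 3.75 hours

3.75 hours


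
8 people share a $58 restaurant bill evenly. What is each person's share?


Total bill: $58
Number of people: 8
Each pays: $58 / 8 = $7.25

$7.25


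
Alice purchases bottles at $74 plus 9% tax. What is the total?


Calculate the tax:
9% of $74 = $6.66
Add tax to price:
$74 + $6.66 = $80.66

$80.66


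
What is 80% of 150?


Convert percentage to decimal:
80% = 0.8
Multiply:
150 x 0.8 = 120

120


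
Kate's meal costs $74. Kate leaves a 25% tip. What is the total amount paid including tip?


Calculate the tip:
25% of $74 = $18.50
Add tip to meal cost:
$74 + $18.50 = $92.50

$92.50


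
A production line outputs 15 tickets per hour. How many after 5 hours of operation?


Production rate: 15 tickets per hour
Time: 5 hours
Total: 15 x 5 = 75 tickets

75 tickets


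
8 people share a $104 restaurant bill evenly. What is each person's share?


Total bill: $104
Number of people: 8
Each pays: $104 / 8 = $13

$13


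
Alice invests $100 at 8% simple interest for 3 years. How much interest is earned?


Use the formula I = P x R x T / 100
P x R x T = 100 x 8 x 3 = 2400
I = 2400 / 100 = $24

$24


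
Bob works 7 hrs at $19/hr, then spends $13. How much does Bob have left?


Calculate earnings:
7 x $19 = $133
Subtract spending:
$133 - $13 = $120

$120


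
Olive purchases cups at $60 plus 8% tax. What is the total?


Calculate the tax:
8% of $60 = $4.80
Add tax to price:
$60 + $4.80 = $64.80

$64.80


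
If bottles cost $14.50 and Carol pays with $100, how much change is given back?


Start with the amount paid:
$100
Subtract the price:
$100 - $14.50 = $85.50

$85.50


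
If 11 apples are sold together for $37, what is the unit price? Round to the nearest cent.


Total cost: $37
Number of items: 11
Unit price: $37 / 11 = $3.3636... ≈ $3.36

$3.36


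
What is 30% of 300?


Convert percentage to decimal:
30% = 0.3
Multiply:
300 x 0.3 = 90

90


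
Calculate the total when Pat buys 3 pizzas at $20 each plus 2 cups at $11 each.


Cost of pizzas:
3 x $20 = $60
Cost of cups:
2 x $11 = $22
Add both:
$60 + $22 = $82

$82


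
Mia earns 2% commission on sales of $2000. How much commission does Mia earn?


Convert rate to decimal:
2% = 0.02
Multiply by sales:
$2000 x 0.02 = $40

$40


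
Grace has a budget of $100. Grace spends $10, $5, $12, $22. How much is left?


Add up expenses:
$10 + $5 + $12 + $22 = $49
Subtract from budget:
$100 - $49 = $51

$51


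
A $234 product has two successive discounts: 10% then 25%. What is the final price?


First discount:
10% of $234 = $23.40
Price after first discount:
$234 - $23.40 = $210.60
Second discount:
25% of $210.60 = $52.65
Final price:
$210.60 - $52.65 = $157.95

$157.95


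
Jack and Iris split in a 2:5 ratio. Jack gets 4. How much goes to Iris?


Find the multiplier:
4 / 2 = 2
Apply to Iris's share:
5 x 2 = 10

10


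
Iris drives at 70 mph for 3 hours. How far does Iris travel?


Use the formula: distance = speed x time
Speed = 70 mph, Time = 3 hours
70 x 3 = 210 miles

210 miles


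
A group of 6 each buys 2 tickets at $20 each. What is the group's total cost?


Cost per person:
2 x $20 = $40
Group total:
6 x $40 = $240

$240


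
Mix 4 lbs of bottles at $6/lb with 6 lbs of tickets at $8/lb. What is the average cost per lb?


Cost of bottles:
4 x $6 = $24
Cost of tickets:
6 x $8 = $48
Total cost: $24 + $48 = $72
Total weight: 10 lbs
Average: $72 / 10 = $7.20/lb

$7.20/lb


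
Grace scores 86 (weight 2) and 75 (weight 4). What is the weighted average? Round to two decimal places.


Weighted sum:
2 x 86 + 4 x 75 = 472
Total weight:
2 + 4 = 6
Weighted average:
472 / 6 = 78.6666... ≈ 78.67

78.67


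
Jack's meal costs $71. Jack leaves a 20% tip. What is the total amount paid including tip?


Calculate the tip:
20% of $71 = $14.20
Add tip to meal cost:
$71 + $14.20 = $85.20

$85.20


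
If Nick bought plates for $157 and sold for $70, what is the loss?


Selling price = $70
Cost price = $157
Loss = cost price - selling price:
Loss = $157 - $70 = $87

$87


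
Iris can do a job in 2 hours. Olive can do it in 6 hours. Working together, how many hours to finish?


Iris's rate: 1/2 of the job per hour
Olive's rate: 1/6 of the job per hour
Combined rate: 1/2 + 1/6 = 2/3 per hour
Time = 1 / (2/3) = 3/2 = 1.5 hours

1.5 hours


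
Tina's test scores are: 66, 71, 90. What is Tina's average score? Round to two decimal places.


Add the scores:
66 + 71 + 90 = 227
Divide by the number of tests:
227 / 3 = 75.6666... ≈ 75.67

75.67


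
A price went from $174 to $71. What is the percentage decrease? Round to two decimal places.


Find the absolute change:
|71 - 174| = 103
Divide by original and multiply by 100:
103 / 174 x 100 = 59.1954...% ≈ 59.2%

59.2%


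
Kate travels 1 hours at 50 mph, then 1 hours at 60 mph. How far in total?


Leg 1 distance:
50 x 1 = 50 miles
Leg 2 distance:
60 x 1 = 60 miles
Total distance:
50 + 60 = 110 miles

110 miles


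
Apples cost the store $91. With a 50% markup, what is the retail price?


Calculate the markup amount:
50% of $91 = $45.50
Add to cost:
$91 + $45.50 = $136.50

$136.50


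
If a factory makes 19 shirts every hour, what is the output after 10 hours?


Production rate: 19 shirts per hour
Time: 10 hours
Total: 19 x 10 = 190 shirts

190 shirts


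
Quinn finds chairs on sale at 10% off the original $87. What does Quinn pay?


Calculate the discount amount:
10% of $87 = $8.70
Subtract from original:
$87 - $8.70 = $78.30

$78.30


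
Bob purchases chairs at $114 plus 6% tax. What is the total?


Calculate the tax:
6% of $114 = $6.84
Add tax to price:
$114 + $6.84 = $120.84

$120.84


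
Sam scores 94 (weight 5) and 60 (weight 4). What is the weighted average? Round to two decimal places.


Weighted sum:
5 x 94 + 4 x 60 = 710
Total weight:
5 + 4 = 9
Weighted average:
710 / 9 = 78.8888... ≈ 78.89

78.89


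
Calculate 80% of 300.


Convert percentage to decimal:
80% = 0.8
Multiply:
300 x 0.8 = 240

240


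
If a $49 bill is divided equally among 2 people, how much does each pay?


Total bill: $49
Number of people: 2
Each pays: $49 / 2 = $24.50

$24.50


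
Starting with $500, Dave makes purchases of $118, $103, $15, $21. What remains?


Add up expenses:
$118 + $103 + $15 + $21 = $257
Subtract from budget:
$500 - $257 = $243

$243


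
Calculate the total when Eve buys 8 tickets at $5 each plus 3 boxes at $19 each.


Cost of tickets:
8 x $5 = $40
Cost of boxes:
3 x $19 = $57
Add both:
$40 + $57 = $97

$97


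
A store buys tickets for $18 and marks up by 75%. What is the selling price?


Calculate the markup amount:
75% of $18 = $13.50
Add to cost:
$18 + $13.50 = $31.50

$31.50


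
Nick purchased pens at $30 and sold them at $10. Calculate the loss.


Selling price = $10
Cost price = $30
Loss = cost price - selling price:
Loss = $30 - $10 = $20

$20


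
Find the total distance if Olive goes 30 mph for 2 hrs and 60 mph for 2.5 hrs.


Leg 1 distance:
30 x 2 = 60 miles
Leg 2 distance:
60 x 2.5 = 150 miles
Total distance:
60 + 150 = 210 miles

210 miles


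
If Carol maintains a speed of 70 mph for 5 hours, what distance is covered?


Use the formula: distance = speed x time
Speed = 70 mph, Time = 5 hours
70 x 5 = 350 miles

350 miles


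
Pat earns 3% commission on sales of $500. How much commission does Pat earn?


Convert rate to decimal:
3% = 0.03
Multiply by sales:
$500 x 0.03 = $15

$15


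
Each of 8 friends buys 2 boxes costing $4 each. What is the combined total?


Cost per person:
2 x $4 = $8
Group total:
8 x $8 = $64

$64


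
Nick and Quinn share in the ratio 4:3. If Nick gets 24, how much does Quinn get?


Find the multiplier:
24 / 4 = 6
Apply to Quinn's share:
3 x 6 = 18

18


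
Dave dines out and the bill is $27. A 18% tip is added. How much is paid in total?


Calculate the tip:
18% of $27 = $4.86
Add tip to meal cost:
$27 + $4.86 = $31.86

$31.86


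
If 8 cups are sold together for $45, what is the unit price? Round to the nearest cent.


Total cost: $45
Number of items: 8
Unit price: $45 / 8 = $5.625 ≈ $5.63

$5.63


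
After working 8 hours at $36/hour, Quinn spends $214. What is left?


Calculate earnings:
8 x $36 = $288
Subtract spending:
$288 - $214 = $74

$74


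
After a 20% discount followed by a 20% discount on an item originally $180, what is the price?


First discount:
20% of $180 = $36
Price after first discount:
$180 - $36 = $144
Second discount:
20% of $144 = $28.80
Final price:
$144 - $28.80 = $115.20

$115.20


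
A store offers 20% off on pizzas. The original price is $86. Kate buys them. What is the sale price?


Calculate the discount amount:
20% of $86 = $17.20
Subtract from original:
$86 - $17.20 = $68.80

$68.80


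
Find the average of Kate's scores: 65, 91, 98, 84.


Add the scores:
65 + 91 + 98 + 84 = 338
Divide by the number of tests:
338 / 4 = 84.5

84.5


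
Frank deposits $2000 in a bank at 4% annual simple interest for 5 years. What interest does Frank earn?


Use the formula I = P x R x T / 100
P x R x T = 2000 x 4 x 5 = 40000
I = 40000 / 100 = $400

$400


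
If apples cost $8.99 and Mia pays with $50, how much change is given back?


Start with the amount paid:
$50
Subtract the price:
$50 - $8.99 = $41.01

$41.01


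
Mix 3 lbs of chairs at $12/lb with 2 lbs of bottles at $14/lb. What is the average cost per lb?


Cost of chairs:
3 x $12 = $36
Cost of bottles:
2 x $14 = $28
Total cost: $36 + $28 = $64
Total weight: 5 lbs
Average: $64 / 5 = $12.80/lb

$12.80/lb


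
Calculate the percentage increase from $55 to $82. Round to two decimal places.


Find the absolute change:
|82 - 55| = 27
Divide by original and multiply by 100:
27 / 55 x 100 = 49.0909...% ≈ 49.09%

49.09%


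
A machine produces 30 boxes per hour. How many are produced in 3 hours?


Production rate: 30 boxes per hour
Time: 3 hours
Total: 30 x 3 = 90 boxes

90 boxes


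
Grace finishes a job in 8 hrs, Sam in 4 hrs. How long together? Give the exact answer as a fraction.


Grace's rate: 1/8 of the job per hour
Sam's rate: 1/4 of the job per hour
Combined rate: 1/8 + 1/4 = 3/8 per hour
Time = 1 / (3/8) = 8/3 hours (≈ 2.67 hours)

8/3 hours


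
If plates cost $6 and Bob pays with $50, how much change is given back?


Start with the amount paid:
$50
Subtract the price:
$50 - $6 = $44

$44


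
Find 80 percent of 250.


Convert percentage to decimal:
80% = 0.8
Multiply:
250 x 0.8 = 200

200


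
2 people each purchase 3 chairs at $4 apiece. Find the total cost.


Cost per person:
3 x $4 = $12
Group total:
2 x $12 = $24

$24


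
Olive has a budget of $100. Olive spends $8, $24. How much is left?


Add up expenses:
$8 + $24 = $32
Subtract from budget:
$100 - $32 = $68

$68


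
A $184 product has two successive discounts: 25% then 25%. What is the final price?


First discount:
25% of $184 = $46
Price after first discount:
$184 - $46 = $138
Second discount:
25% of $138 = $34.50
Final price:
$138 - $34.50 = $103.50

$103.50


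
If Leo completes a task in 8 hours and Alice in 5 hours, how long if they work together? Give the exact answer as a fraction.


Leo's rate: 1/8 of the job per hour
Alice's rate: 1/5 of the job per hour
Combined rate: 1/8 + 1/5 = 13/40 per hour
Time = 1 / (13/40) = 40/13 hours (≈ 3.08 hours)

40/13 hours


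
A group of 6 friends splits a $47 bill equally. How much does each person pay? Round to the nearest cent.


Total bill: $47
Number of people: 6
Each pays: $47 / 6 = $7.8333... ≈ $7.83

$7.83


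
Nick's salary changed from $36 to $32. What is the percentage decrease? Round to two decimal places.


Find the absolute change:
|32 - 36| = 4
Divide by original and multiply by 100:
4 / 36 x 100 = 11.1111...% ≈ 11.11%

11.11%


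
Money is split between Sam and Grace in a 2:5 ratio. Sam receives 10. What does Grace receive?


Find the multiplier:
10 / 2 = 5
Apply to Grace's share:
5 x 5 = 25

25


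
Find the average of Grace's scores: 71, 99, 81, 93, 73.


Add the scores:
71 + 99 + 81 + 93 + 73 = 417
Divide by the number of tests:
417 / 5 = 83.4

83.4


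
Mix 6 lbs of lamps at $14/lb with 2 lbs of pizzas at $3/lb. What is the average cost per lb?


Cost of lamps:
6 x $14 = $84
Cost of pizzas:
2 x $3 = $6
Total cost: $84 + $6 = $90
Total weight: 8 lbs
Average: $90 / 8 = $11.25/lb

$11.25/lb


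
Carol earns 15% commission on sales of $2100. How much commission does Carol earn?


Convert rate to decimal:
15% = 0.15
Multiply by sales:
$2100 x 0.15 = $315

$315


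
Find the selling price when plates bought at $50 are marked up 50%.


Calculate the markup amount:
50% of $50 = $25
Add to cost:
$50 + $25 = $75

$75


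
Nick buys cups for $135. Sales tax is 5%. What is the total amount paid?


Calculate the tax:
5% of $135 = $6.75
Add tax to price:
$135 + $6.75 = $141.75

$141.75


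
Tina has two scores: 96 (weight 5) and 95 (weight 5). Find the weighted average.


Weighted sum:
5 x 96 + 5 x 95 = 955
Total weight:
5 + 5 = 10
Weighted average:
955 / 10 = 95.5

95.5


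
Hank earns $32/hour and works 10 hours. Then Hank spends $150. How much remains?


Calculate earnings:
10 x $32 = $320
Subtract spending:
$320 - $150 = $170

$170


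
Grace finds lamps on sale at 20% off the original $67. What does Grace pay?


Calculate the discount amount:
20% of $67 = $13.40
Subtract from original:
$67 - $13.40 = $53.60

$53.60


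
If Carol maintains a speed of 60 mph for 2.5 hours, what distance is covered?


Use the formula: distance = speed x time
Speed = 60 mph, Time = 2.5 hours
60 x 2.5 = 150 miles

150 miles


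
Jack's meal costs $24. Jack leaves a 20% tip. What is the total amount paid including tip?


Calculate the tip:
20% of $24 = $4.80
Add tip to meal cost:
$24 + $4.80 = $28.80

$28.80


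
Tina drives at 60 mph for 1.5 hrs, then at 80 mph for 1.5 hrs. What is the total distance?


Leg 1 distance:
60 x 1.5 = 90 miles
Leg 2 distance:
80 x 1.5 = 120 miles
Total distance:
90 + 120 = 210 miles

210 miles


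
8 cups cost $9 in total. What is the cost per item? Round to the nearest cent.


Total cost: $9
Number of items: 8
Unit price: $9 / 8 = $1.125 ≈ $1.13

$1.13


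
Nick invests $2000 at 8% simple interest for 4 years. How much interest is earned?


Use the formula I = P x R x T / 100
P x R x T = 2000 x 8 x 4 = 64000
I = 64000 / 100 = $640

$640


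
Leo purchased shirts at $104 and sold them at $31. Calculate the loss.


Selling price = $31
Cost price = $104
Loss = cost price - selling price:
Loss = $104 - $31 = $73

$73


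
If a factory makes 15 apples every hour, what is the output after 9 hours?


Production rate: 15 apples per hour
Time: 9 hours
Total: 15 x 9 = 135 apples

135 apples


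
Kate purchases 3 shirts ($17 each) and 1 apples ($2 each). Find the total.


Cost of shirts:
3 x $17 = $51
Cost of apples:
1 x $2 = $2
Add both:
$51 + $2 = $53

$53


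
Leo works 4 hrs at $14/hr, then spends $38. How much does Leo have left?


Calculate earnings:
4 x $14 = $56
Subtract spending:
$56 - $38 = $18

$18


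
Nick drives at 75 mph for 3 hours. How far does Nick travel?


Use the formula: distance = speed x time
Speed = 75 mph, Time = 3 hours
75 x 3 = 225 miles

225 miles


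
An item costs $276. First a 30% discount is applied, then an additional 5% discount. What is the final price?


First discount:
30% of $276 = $82.80
Price after first discount:
$276 - $82.80 = $193.20
Second discount:
5% of $193.20 = $9.66
Final price:
$193.20 - $9.66 = $183.54

$183.54


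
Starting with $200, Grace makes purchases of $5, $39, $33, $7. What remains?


Add up expenses:
$5 + $39 + $33 + $7 = $84
Subtract from budget:
$200 - $84 = $116

$116


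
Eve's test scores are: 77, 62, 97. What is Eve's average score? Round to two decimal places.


Add the scores:
77 + 62 + 97 = 236
Divide by the number of tests:
236 / 3 = 78.6666... ≈ 78.67

78.67


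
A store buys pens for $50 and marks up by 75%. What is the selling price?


Calculate the markup amount:
75% of $50 = $37.50
Add to cost:
$50 + $37.50 = $87.50

$87.50


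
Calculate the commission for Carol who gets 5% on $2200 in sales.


Convert rate to decimal:
5% = 0.05
Multiply by sales:
$2200 x 0.05 = $110

$110


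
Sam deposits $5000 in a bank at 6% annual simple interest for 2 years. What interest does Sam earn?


Use the formula I = P x R x T / 100
P x R x T = 5000 x 6 x 2 = 60000
I = 60000 / 100 = $600

$600


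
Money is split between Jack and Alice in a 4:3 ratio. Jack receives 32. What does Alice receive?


Find the multiplier:
32 / 4 = 8
Apply to Alice's share:
3 x 8 = 24

24


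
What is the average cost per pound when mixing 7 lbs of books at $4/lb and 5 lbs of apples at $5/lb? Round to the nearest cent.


Cost of books:
7 x $4 = $28
Cost of apples:
5 x $5 = $25
Total cost: $28 + $25 = $53
Total weight: 12 lbs
Average: $53 / 12 = $4.4166... ≈ $4.42/lb

$4.42/lb


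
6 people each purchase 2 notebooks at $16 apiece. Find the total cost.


Cost per person:
2 x $16 = $32
Group total:
6 x $32 = $192

$192


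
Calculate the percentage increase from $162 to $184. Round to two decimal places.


Find the absolute change:
|184 - 162| = 22
Divide by original and multiply by 100:
22 / 162 x 100 = 13.5802...% ≈ 13.58%

13.58%


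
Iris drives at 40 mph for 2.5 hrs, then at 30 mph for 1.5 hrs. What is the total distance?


Leg 1 distance:
40 x 2.5 = 100 miles
Leg 2 distance:
30 x 1.5 = 45 miles
Total distance:
100 + 45 = 145 miles

145 miles


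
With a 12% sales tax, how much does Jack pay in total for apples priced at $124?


Calculate the tax:
12% of $124 = $14.88
Add tax to price:
$124 + $14.88 = $138.88

$138.88


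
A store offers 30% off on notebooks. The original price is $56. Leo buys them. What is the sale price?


Calculate the discount amount:
30% of $56 = $16.80
Subtract from original:
$56 - $16.80 = $39.20

$39.20


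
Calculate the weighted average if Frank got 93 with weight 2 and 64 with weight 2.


Weighted sum:
2 x 93 + 2 x 64 = 314
Total weight:
2 + 2 = 4
Weighted average:
314 / 4 = 78.5

78.5


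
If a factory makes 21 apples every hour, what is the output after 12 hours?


Production rate: 21 apples per hour
Time: 12 hours
Total: 21 x 12 = 252 apples

252 apples


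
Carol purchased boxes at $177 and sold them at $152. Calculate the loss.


Selling price = $152
Cost price = $177
Loss = cost price - selling price:
Loss = $177 - $152 = $25

$25


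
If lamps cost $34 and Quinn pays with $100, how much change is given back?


Start with the amount paid:
$100
Subtract the price:
$100 - $34 = $66

$66


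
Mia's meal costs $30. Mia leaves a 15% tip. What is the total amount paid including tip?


Calculate the tip:
15% of $30 = $4.50
Add tip to meal cost:
$30 + $4.50 = $34.50

$34.50


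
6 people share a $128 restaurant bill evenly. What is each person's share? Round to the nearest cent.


Total bill: $128
Number of people: 6
Each pays: $128 / 6 = $21.3333... ≈ $21.33

$21.33


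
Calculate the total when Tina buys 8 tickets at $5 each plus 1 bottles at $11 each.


Cost of tickets:
8 x $5 = $40
Cost of bottles:
1 x $11 = $11
Add both:
$40 + $11 = $51

$51


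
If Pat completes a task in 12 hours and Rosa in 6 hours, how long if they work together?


Pat's rate: 1/12 of the job per hour
Rosa's rate: 1/6 of the job per hour
Combined rate: 1/12 + 1/6 = 1/4 per hour
Time = 1 / (1/4) = 4 hours

4 hours


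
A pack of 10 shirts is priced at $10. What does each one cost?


Total cost: $10
Number of items: 10
Unit price: $10 / 10 = $1

$1


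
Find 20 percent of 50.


Convert percentage to decimal:
20% = 0.2
Multiply:
50 x 0.2 = 10

10


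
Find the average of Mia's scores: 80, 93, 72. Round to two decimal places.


Add the scores:
80 + 93 + 72 = 245
Divide by the number of tests:
245 / 3 = 81.6666... ≈ 81.67

81.67


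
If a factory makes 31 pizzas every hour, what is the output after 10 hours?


Production rate: 31 pizzas per hour
Time: 10 hours
Total: 31 x 10 = 310 pizzas

310 pizzas


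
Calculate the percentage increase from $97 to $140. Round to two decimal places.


Find the absolute change:
|140 - 97| = 43
Divide by original and multiply by 100:
43 / 97 x 100 = 44.3298...% ≈ 44.33%

44.33%


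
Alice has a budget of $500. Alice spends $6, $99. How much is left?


Add up expenses:
$6 + $99 = $105
Subtract from budget:
$500 - $105 = $395

$395


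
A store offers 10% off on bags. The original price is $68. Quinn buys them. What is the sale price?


Calculate the discount amount:
10% of $68 = $6.80
Subtract from original:
$68 - $6.80 = $61.20

$61.20


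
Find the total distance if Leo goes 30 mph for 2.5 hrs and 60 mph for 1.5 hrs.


Leg 1 distance:
30 x 2.5 = 75 miles
Leg 2 distance:
60 x 1.5 = 90 miles
Total distance:
75 + 90 = 165 miles

165 miles


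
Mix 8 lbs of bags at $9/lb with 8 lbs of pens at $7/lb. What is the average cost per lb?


Cost of bags:
8 x $9 = $72
Cost of pens:
8 x $7 = $56
Total cost: $72 + $56 = $128
Total weight: 16 lbs
Average: $128 / 16 = $8/lb

$8/lb


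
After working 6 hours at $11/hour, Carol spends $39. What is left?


Calculate earnings:
6 x $11 = $66
Subtract spending:
$66 - $39 = $27

$27


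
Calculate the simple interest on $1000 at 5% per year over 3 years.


Use the formula I = P x R x T / 100
P x R x T = 1000 x 5 x 3 = 15000
I = 15000 / 100 = $150

$150


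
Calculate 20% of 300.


Convert percentage to decimal:
20% = 0.2
Multiply:
300 x 0.2 = 60

60


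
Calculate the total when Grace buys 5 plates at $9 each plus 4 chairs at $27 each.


Cost of plates:
5 x $9 = $45
Cost of chairs:
4 x $27 = $108
Add both:
$45 + $108 = $153

$153


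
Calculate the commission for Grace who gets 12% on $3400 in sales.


Convert rate to decimal:
12% = 0.12
Multiply by sales:
$3400 x 0.12 = $408

$408


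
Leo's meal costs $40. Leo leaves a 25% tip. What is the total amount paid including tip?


Calculate the tip:
25% of $40 = $10
Add tip to meal cost:
$40 + $10 = $50

$50


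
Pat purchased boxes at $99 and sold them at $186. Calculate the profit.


Selling price = $186
Cost price = $99
Profit = selling price - cost price:
Profit = $186 - $99 = $87

$87


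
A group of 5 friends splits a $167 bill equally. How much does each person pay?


Total bill: $167
Number of people: 5
Each pays: $167 / 5 = $33.40

$33.40


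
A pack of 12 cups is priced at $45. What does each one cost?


Total cost: $45
Number of items: 12
Unit price: $45 / 12 = $3.75

$3.75


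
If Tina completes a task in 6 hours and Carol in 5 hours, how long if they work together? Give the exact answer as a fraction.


Tina's rate: 1/6 of the job per hour
Carol's rate: 1/5 of the job per hour
Combined rate: 1/6 + 1/5 = 11/30 per hour
Time = 1 / (11/30) = 30/11 hours (≈ 2.73 hours)

30/11 hours


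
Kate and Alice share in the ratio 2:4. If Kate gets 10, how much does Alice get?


Find the multiplier:
10 / 2 = 5
Apply to Alice's share:
4 x 5 = 20

20


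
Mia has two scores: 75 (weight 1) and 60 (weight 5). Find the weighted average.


Weighted sum:
1 x 75 + 5 x 60 = 375
Total weight:
1 + 5 = 6
Weighted average:
375 / 6 = 62.5

62.5


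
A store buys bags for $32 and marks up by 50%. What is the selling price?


Calculate the markup amount:
50% of $32 = $16
Add to cost:
$32 + $16 = $48

$48


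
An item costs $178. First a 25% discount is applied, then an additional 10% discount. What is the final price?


First discount:
25% of $178 = $44.50
Price after first discount:
$178 - $44.50 = $133.50
Second discount:
10% of $133.50 = $13.35
Final price:
$133.50 - $13.35 = $120.15

$120.15


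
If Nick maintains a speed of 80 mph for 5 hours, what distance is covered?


Use the formula: distance = speed x time
Speed = 80 mph, Time = 5 hours
80 x 5 = 400 miles

400 miles


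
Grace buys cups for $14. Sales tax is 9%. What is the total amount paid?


Calculate the tax:
9% of $14 = $1.26
Add tax to price:
$14 + $1.26 = $15.26

$15.26


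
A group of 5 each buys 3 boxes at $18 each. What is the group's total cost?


Cost per person:
3 x $18 = $54
Group total:
5 x $54 = $270

$270


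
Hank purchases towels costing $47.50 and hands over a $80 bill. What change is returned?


Start with the amount paid:
$80
Subtract the price:
$80 - $47.50 = $32.50

$32.50


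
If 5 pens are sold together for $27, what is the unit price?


Total cost: $27
Number of items: 5
Unit price: $27 / 5 = $5.40

$5.40


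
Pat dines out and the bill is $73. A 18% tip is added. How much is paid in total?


Calculate the tip:
18% of $73 = $13.14
Add tip to meal cost:
$73 + $13.14 = $86.14

$86.14


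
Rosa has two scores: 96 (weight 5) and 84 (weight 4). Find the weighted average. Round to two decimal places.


Weighted sum:
5 x 96 + 4 x 84 = 816
Total weight:
5 + 4 = 9
Weighted average:
816 / 9 = 90.6666... ≈ 90.67

90.67


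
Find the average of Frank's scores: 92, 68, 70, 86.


Add the scores:
92 + 68 + 70 + 86 = 316
Divide by the number of tests:
316 / 4 = 79

79


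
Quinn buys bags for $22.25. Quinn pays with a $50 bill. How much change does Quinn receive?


Start with the amount paid:
$50
Subtract the price:
$50 - $22.25 = $27.75

$27.75


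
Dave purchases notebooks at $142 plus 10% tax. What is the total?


Calculate the tax:
10% of $142 = $14.20
Add tax to price:
$142 + $14.20 = $156.20

$156.20


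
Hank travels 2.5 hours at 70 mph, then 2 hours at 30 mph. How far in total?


Leg 1 distance:
70 x 2.5 = 175 miles
Leg 2 distance:
30 x 2 = 60 miles
Total distance:
175 + 60 = 235 miles

235 miles
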